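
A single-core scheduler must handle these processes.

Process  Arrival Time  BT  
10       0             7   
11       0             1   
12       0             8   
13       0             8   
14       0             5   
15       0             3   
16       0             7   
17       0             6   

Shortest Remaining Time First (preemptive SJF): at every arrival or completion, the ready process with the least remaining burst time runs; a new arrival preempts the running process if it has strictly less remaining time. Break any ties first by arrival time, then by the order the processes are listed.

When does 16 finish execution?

29

Schedule: | 11 0-1 | 15 1-4 | 14 4-9 | 17 9-15 | 10 15-22 | 16 22-29 | 12 29-37 | 13 37-45 |
Completion: 10=22  11=1  12=37  13=45  14=9  15=4  16=29  17=15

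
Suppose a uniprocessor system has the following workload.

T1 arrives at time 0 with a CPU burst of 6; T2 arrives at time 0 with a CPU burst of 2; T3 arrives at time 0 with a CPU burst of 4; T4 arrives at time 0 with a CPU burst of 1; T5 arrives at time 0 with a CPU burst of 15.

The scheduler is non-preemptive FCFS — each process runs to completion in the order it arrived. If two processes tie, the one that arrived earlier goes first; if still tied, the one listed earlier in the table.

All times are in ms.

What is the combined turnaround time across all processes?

67

Schedule: | T1 0-6 | T2 6-8 | T3 8-12 | T4 12-13 | T5 13-28 |
Completion: T1=6  T2=8  T3=12  T4=13  T5=28
Turnaround = completion − arrival: T1=6, T2=8, T3=12, T4=13, T5=28
Total turnaround = 6 + 8 + 12 + 13 + 28 = 67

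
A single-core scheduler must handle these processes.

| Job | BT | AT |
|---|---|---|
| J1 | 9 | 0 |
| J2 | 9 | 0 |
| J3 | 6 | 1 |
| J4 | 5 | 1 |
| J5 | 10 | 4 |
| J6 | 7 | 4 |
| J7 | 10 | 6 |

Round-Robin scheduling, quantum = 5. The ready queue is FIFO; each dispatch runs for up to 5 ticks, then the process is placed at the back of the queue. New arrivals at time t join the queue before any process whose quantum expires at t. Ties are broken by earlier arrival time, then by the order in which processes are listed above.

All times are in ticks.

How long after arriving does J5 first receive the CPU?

16

Gantt: | J1 0-5 | J2 5-10 | J3 10-15 | J4 15-20 | J5 20-25 | J6 25-30 | J1 30-34 | J7 34-39 | J2 39-43 | J3 43-44 | J5 44-49 | J6 49-51 | J7 51-56 |
Completion: J1=34  J2=43  J3=44  J4=20  J5=49  J6=51  J7=56
Turnaround (C−A): J1=34  J2=43  J3=43  J4=19  J5=45  J6=47  J7=50
Response(J5) = first start − arrival = 20 − 4 = 16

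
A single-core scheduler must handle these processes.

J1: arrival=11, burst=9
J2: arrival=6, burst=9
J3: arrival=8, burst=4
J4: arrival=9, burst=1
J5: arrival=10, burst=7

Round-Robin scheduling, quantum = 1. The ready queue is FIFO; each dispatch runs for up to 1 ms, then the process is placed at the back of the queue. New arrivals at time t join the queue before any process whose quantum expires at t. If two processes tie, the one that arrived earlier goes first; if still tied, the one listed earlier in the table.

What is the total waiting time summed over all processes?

57

Gantt: | idle 0-6 | J2 6-8 | J3 8-9 | J2 9-10 | J4 10-11 | J3 11-12 | J5 12-13 | J2 13-14 | J1 14-15 | J3 15-16 | J5 16-17 | J2 17-18 | J1 18-19 | J3 19-20 | J5 20-21 | J2 21-22 | J1 22-23 | J5 23-24 | J2 24-25 | J1 25-26 | J5 26-27 | J2 27-28 | J1 28-29 | J5 29-30 | J2 30-31 | J1 31-32 | J5 32-33 | J1 33-36 |
Completion: J1=36  J2=31  J3=20  J4=11  J5=33
Waiting = turnaround − burst: J1=16, J2=16, J3=8, J4=1, J5=16
Total waiting = 16 + 16 + 8 + 1 + 16 = 57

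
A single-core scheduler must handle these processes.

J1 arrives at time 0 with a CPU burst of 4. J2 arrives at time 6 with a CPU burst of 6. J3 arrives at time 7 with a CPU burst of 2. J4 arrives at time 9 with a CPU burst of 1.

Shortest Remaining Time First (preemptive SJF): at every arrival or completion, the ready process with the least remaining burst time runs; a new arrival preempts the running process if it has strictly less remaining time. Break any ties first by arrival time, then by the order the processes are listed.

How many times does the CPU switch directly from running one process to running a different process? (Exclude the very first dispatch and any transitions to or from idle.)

Timeline: | J1 0-4 | idle 4-6 | J2 6-7 | J3 7-9 | J4 9-10 | J2 10-15 |
Completion: J1=4  J2=15  J3=9  J4=10
Turnaround (C−A): J1=4  J2=9  J3=2  J4=1

3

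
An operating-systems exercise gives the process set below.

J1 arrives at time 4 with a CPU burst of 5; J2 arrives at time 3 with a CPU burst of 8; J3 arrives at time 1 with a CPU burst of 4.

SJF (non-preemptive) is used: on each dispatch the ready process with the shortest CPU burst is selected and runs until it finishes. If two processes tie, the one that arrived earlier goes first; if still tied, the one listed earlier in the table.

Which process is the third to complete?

Schedule: | idle 0-1 | J3 1-5 | J1 5-10 | J2 10-18 |
Completion: J1=10  J2=18  J3=5
Turnaround (C−A): J1=6  J2=15  J3=4
Finish order: J3 → J1 → J2

J2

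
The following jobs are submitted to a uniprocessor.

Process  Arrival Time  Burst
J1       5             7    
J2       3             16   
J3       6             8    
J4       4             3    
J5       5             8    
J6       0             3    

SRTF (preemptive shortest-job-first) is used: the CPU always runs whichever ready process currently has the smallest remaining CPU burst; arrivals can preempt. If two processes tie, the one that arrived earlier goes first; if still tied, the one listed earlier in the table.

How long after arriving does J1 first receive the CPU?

2

Schedule: | J6 0-3 | J2 3-4 | J4 4-7 | J1 7-14 | J5 14-22 | J3 22-30 | J2 30-45 |
Completion: J1=14  J2=45  J3=30  J4=7  J5=22  J6=3
Response(J1) = first start − arrival = 7 − 5 = 2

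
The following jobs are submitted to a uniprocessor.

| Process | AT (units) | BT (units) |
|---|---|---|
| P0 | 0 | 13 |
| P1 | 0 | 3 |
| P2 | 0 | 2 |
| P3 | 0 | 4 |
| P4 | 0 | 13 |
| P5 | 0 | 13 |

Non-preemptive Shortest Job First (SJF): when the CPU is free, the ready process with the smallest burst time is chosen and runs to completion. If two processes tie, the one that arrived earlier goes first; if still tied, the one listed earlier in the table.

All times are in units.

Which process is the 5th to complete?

Gantt: | P2 0-2 | P1 2-5 | P3 5-9 | P0 9-22 | P4 22-35 | P5 35-48 |
Completion: P0=22  P1=5  P2=2  P3=9  P4=35  P5=48
Finish order: P2 → P1 → P3 → P0 → P4 → P5

P4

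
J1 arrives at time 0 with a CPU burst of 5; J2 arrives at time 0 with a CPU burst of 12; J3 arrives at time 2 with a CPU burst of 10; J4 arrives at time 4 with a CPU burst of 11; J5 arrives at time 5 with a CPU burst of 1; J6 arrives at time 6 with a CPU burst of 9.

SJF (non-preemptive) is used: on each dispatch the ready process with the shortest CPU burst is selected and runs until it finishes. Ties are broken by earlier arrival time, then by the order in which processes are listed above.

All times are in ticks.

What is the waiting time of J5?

Gantt: | J1 0-5 | J5 5-6 | J6 6-15 | J3 15-25 | J4 25-36 | J2 36-48 |
Completion: J1=5  J2=48  J3=25  J4=36  J5=6  J6=15
Turnaround (C−A): J1=5  J2=48  J3=23  J4=32  J5=1  J6=9
Waiting(J5) = turnaround − burst = 1 − 1 = 0

0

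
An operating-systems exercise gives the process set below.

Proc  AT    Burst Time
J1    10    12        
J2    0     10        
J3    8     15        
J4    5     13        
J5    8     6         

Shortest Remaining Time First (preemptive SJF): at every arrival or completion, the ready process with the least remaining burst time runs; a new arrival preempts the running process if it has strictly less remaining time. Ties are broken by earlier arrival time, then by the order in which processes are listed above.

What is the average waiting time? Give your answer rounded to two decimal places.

12.80

Timeline: | J2 0-10 | J5 10-16 | J1 16-28 | J4 28-41 | J3 41-56 |
Completion: J1=28  J2=10  J3=56  J4=41  J5=16
Turnaround (C−A): J1=18  J2=10  J3=48  J4=36  J5=8
Waiting times: J1=6, J2=0, J3=33, J4=23, J5=2
Average waiting = (6+0+33+23+2) / 5 = 64/5 = 12.80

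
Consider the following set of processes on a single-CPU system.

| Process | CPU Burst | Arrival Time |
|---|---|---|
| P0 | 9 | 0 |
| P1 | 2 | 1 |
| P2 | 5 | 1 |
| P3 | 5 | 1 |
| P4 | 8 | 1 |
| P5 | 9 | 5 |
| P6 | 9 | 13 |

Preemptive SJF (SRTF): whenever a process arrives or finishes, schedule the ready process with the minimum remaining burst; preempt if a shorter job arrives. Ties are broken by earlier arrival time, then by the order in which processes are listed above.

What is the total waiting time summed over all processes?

Gantt: | P0 0-1 | P1 1-3 | P2 3-8 | P3 8-13 | P0 13-21 | P4 21-29 | P5 29-38 | P6 38-47 |
Completion: P0=21  P1=3  P2=8  P3=13  P4=29  P5=38  P6=47
Waiting = turnaround − burst: P0=12, P1=0, P2=2, P3=7, P4=20, P5=24, P6=25
Total waiting = 12 + 0 + 2 + 7 + 20 + 24 + 25 = 90

90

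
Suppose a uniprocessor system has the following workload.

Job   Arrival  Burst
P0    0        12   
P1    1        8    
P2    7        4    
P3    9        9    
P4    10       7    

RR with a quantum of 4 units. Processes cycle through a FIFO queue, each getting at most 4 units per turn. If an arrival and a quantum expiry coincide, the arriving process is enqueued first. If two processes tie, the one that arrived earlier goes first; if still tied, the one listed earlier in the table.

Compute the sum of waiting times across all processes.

Schedule: | P0 0-4 | P1 4-8 | P0 8-12 | P2 12-16 | P1 16-20 | P3 20-24 | P4 24-28 | P0 28-32 | P3 32-36 | P4 36-39 | P3 39-40 |
Completion: P0=32  P1=20  P2=16  P3=40  P4=39
Turnaround (C−A): P0=32  P1=19  P2=9  P3=31  P4=29
Waiting = turnaround − burst: P0=20, P1=11, P2=5, P3=22, P4=22
Total waiting = 20 + 11 + 5 + 22 + 22 = 80

80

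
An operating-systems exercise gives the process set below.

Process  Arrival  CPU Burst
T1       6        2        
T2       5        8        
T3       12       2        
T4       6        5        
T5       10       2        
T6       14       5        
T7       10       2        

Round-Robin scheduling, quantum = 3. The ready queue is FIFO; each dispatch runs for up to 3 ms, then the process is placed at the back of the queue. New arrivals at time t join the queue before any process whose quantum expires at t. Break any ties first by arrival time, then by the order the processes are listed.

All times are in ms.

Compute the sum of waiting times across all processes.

65

Timeline: | idle 0-5 | T2 5-8 | T1 8-10 | T4 10-13 | T2 13-16 | T5 16-18 | T7 18-20 | T3 20-22 | T4 22-24 | T6 24-27 | T2 27-29 | T6 29-31 |
Completion: T1=10  T2=29  T3=22  T4=24  T5=18  T6=31  T7=20
Turnaround (C−A): T1=4  T2=24  T3=10  T4=18  T5=8  T6=17  T7=10
Waiting = turnaround − burst: T1=2, T2=16, T3=8, T4=13, T5=6, T6=12, T7=8
Total waiting = 2 + 16 + 8 + 13 + 6 + 12 + 8 = 65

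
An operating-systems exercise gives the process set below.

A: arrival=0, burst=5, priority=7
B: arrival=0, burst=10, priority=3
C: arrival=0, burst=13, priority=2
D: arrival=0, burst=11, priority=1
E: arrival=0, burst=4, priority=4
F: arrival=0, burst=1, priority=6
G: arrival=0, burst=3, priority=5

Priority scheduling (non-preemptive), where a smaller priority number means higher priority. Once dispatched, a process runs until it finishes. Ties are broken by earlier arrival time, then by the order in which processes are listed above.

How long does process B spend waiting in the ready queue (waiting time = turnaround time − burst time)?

24

Schedule: | D 0-11 | C 11-24 | B 24-34 | E 34-38 | G 38-41 | F 41-42 | A 42-47 |
Completion: A=47  B=34  C=24  D=11  E=38  F=42  G=41
Waiting(B) = turnaround − burst = 34 − 10 = 24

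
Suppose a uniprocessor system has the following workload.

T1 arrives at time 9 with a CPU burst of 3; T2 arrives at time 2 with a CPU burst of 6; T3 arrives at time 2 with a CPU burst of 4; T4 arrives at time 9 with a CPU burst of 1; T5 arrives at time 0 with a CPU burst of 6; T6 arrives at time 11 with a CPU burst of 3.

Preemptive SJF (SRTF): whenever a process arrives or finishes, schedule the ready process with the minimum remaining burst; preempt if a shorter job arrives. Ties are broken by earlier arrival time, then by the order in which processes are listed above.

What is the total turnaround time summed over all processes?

Gantt: | T5 0-6 | T3 6-10 | T4 10-11 | T1 11-14 | T6 14-17 | T2 17-23 |
Completion: T1=14  T2=23  T3=10  T4=11  T5=6  T6=17
Turnaround = completion − arrival: T1=5, T2=21, T3=8, T4=2, T5=6, T6=6
Total turnaround = 5 + 21 + 8 + 2 + 6 + 6 = 48

48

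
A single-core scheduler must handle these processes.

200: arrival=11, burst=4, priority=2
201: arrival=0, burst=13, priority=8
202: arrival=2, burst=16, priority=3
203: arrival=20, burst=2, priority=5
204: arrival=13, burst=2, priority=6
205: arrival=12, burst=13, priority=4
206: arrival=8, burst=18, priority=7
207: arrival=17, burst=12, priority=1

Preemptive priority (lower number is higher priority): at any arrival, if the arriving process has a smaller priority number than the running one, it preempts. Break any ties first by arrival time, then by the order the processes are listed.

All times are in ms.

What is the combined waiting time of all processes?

Gantt: | 201 0-2 | 202 2-11 | 200 11-15 | 202 15-17 | 207 17-29 | 202 29-34 | 205 34-47 | 203 47-49 | 204 49-51 | 206 51-69 | 201 69-80 |
Completion: 200=15  201=80  202=34  203=49  204=51  205=47  206=69  207=29
Turnaround (C−A): 200=4  201=80  202=32  203=29  204=38  205=35  206=61  207=12
Waiting = turnaround − burst: 200=0, 201=67, 202=16, 203=27, 204=36, 205=22, 206=43, 207=0
Total waiting = 0 + 67 + 16 + 27 + 36 + 22 + 43 + 0 = 211

211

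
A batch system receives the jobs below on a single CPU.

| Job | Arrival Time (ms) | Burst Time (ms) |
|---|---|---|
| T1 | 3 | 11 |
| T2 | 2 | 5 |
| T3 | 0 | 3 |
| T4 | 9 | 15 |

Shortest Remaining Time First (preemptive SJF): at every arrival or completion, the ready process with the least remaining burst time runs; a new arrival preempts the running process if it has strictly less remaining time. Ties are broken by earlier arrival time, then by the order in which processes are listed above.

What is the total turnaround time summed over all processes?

50

Schedule: | T3 0-3 | T2 3-8 | T1 8-19 | T4 19-34 |
Completion: T1=19  T2=8  T3=3  T4=34
Turnaround (C−A): T1=16  T2=6  T3=3  T4=25
Turnaround = completion − arrival: T1=16, T2=6, T3=3, T4=25
Total turnaround = 16 + 6 + 3 + 25 = 50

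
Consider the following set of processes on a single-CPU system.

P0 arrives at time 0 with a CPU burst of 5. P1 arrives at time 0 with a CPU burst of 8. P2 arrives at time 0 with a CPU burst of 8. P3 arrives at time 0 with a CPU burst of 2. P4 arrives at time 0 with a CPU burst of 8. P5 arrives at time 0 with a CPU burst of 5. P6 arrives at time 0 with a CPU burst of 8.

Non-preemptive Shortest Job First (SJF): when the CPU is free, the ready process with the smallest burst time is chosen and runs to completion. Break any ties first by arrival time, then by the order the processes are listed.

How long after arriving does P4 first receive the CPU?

28

Timeline: | P3 0-2 | P0 2-7 | P5 7-12 | P1 12-20 | P2 20-28 | P4 28-36 | P6 36-44 |
Completion: P0=7  P1=20  P2=28  P3=2  P4=36  P5=12  P6=44
Response(P4) = first start − arrival = 28 − 0 = 28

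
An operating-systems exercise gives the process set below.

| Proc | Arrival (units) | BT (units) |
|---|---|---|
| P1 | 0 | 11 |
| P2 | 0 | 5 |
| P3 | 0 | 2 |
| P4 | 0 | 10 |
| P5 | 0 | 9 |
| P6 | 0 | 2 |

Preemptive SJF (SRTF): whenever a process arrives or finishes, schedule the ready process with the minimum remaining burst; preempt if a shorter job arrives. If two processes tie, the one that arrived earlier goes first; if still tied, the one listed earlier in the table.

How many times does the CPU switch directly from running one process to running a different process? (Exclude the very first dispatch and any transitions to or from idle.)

Timeline: | P3 0-2 | P6 2-4 | P2 4-9 | P5 9-18 | P4 18-28 | P1 28-39 |
Completion: P1=39  P2=9  P3=2  P4=28  P5=18  P6=4

5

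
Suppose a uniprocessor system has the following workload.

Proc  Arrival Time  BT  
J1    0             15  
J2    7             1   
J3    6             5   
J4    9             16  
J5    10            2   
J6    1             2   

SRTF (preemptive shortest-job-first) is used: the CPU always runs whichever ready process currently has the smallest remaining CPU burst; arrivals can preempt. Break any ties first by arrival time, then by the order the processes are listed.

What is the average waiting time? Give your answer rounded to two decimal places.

Timeline: | J1 0-1 | J6 1-3 | J1 3-6 | J3 6-7 | J2 7-8 | J3 8-12 | J5 12-14 | J1 14-25 | J4 25-41 |
Completion: J1=25  J2=8  J3=12  J4=41  J5=14  J6=3
Turnaround (C−A): J1=25  J2=1  J3=6  J4=32  J5=4  J6=2
Waiting times: J1=10, J2=0, J3=1, J4=16, J5=2, J6=0
Average waiting = (10+0+1+16+2+0) / 6 = 29/6 = 4.83

4.83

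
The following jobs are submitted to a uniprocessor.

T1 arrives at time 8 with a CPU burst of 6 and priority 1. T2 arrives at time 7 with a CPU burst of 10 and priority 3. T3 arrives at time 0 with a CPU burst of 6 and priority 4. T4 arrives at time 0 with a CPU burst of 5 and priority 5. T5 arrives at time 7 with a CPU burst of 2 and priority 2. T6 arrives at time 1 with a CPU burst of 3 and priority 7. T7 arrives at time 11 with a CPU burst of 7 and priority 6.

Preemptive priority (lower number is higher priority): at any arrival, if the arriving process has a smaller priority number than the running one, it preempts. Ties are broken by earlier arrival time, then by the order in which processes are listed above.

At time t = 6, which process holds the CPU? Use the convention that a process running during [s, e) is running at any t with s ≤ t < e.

Timeline: | T3 0-6 | T4 6-7 | T5 7-8 | T1 8-14 | T5 14-15 | T2 15-25 | T4 25-29 | T7 29-36 | T6 36-39 |
Completion: T1=14  T2=25  T3=6  T4=29  T5=15  T6=39  T7=36
Turnaround (C−A): T1=6  T2=18  T3=6  T4=29  T5=8  T6=38  T7=25

T4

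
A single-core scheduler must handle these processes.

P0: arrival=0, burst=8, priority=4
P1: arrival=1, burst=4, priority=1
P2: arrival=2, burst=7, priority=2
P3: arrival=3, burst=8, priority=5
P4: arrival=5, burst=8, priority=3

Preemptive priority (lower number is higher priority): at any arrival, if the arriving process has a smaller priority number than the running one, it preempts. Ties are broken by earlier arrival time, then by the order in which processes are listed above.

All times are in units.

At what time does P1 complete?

5

Timeline: | P0 0-1 | P1 1-5 | P2 5-12 | P4 12-20 | P0 20-27 | P3 27-35 |
Completion: P0=27  P1=5  P2=12  P3=35  P4=20
Turnaround (C−A): P0=27  P1=4  P2=10  P3=32  P4=15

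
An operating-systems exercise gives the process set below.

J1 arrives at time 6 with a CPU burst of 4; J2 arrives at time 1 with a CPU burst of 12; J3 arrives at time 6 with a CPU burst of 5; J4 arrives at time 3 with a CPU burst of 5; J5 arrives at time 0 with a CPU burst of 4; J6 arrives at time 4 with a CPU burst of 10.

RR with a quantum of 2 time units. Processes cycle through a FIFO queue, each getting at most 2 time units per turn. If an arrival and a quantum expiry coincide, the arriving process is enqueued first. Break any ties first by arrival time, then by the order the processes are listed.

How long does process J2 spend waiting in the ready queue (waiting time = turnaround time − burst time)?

Schedule: | J5 0-2 | J2 2-4 | J5 4-6 | J4 6-8 | J6 8-10 | J2 10-12 | J1 12-14 | J3 14-16 | J4 16-18 | J6 18-20 | J2 20-22 | J1 22-24 | J3 24-26 | J4 26-27 | J6 27-29 | J2 29-31 | J3 31-32 | J6 32-34 | J2 34-36 | J6 36-38 | J2 38-40 |
Completion: J1=24  J2=40  J3=32  J4=27  J5=6  J6=38
Turnaround (C−A): J1=18  J2=39  J3=26  J4=24  J5=6  J6=34
Waiting(J2) = turnaround − burst = 39 − 12 = 27

27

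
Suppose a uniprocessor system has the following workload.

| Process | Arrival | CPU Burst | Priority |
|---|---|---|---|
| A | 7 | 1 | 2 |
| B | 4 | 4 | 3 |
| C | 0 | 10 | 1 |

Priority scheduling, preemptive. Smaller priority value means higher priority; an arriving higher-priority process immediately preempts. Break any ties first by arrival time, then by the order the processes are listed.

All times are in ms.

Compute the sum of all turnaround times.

25

Timeline: | C 0-10 | A 10-11 | B 11-15 |
Completion: A=11  B=15  C=10
Turnaround (C−A): A=4  B=11  C=10
Turnaround = completion − arrival: A=4, B=11, C=10
Total turnaround = 4 + 11 + 10 = 25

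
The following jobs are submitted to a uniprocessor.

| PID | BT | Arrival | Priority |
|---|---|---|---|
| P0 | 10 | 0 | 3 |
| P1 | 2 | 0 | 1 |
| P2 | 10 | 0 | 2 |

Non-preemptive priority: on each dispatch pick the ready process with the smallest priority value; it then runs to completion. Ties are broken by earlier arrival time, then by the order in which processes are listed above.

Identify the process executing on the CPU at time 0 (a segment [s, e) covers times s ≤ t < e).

P1

Schedule: | P1 0-2 | P2 2-12 | P0 12-22 |
Completion: P0=22  P1=2  P2=12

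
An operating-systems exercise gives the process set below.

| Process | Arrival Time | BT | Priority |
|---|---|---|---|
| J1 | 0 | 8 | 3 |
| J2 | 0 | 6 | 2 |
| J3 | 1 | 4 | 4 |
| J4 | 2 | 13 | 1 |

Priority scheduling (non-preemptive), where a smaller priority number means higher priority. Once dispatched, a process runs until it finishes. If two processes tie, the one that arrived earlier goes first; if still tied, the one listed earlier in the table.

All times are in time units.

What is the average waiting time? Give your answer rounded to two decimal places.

Gantt: | J2 0-6 | J4 6-19 | J1 19-27 | J3 27-31 |
Completion: J1=27  J2=6  J3=31  J4=19
Turnaround (C−A): J1=27  J2=6  J3=30  J4=17
Waiting times: J1=19, J2=0, J3=26, J4=4
Average waiting = (19+0+26+4) / 4 = 49/4 = 12.25

12.25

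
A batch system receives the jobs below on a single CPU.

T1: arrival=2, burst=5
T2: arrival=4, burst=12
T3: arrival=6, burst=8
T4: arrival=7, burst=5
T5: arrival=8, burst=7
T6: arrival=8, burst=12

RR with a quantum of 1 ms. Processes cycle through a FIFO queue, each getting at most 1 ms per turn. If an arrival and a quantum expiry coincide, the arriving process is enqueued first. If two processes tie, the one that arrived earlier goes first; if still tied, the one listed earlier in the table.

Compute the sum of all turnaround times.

194

Gantt: | idle 0-2 | T1 2-4 | T2 4-5 | T1 5-6 | T2 6-7 | T3 7-8 | T1 8-9 | T4 9-10 | T2 10-11 | T5 11-12 | T6 12-13 | T3 13-14 | T1 14-15 | T4 15-16 | T2 16-17 | T5 17-18 | T6 18-19 | T3 19-20 | T4 20-21 | T2 21-22 | T5 22-23 | T6 23-24 | T3 24-25 | T4 25-26 | T2 26-27 | T5 27-28 | T6 28-29 | T3 29-30 | T4 30-31 | T2 31-32 | T5 32-33 | T6 33-34 | T3 34-35 | T2 35-36 | T5 36-37 | T6 37-38 | T3 38-39 | T2 39-40 | T5 40-41 | T6 41-42 | T3 42-43 | T2 43-44 | T6 44-45 | T2 45-46 | T6 46-47 | T2 47-48 | T6 48-51 |
Completion: T1=15  T2=48  T3=43  T4=31  T5=41  T6=51
Turnaround = completion − arrival: T1=13, T2=44, T3=37, T4=24, T5=33, T6=43
Total turnaround = 13 + 44 + 37 + 24 + 33 + 43 = 194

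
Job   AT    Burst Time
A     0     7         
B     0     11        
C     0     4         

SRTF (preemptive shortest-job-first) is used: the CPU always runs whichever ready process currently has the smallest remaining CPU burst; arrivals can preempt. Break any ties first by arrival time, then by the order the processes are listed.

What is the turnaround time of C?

4

Gantt: | C 0-4 | A 4-11 | B 11-22 |
Completion: A=11  B=22  C=4
Turnaround (C−A): A=11  B=22  C=4
Turnaround(C) = completion − arrival = 4 − 0 = 4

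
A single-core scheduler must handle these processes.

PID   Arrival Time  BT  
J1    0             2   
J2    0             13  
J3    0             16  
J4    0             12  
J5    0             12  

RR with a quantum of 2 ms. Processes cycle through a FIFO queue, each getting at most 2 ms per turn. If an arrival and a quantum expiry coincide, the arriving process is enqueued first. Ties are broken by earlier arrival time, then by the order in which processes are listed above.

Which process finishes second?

J4

Timeline: | J1 0-2 | J2 2-4 | J3 4-6 | J4 6-8 | J5 8-10 | J2 10-12 | J3 12-14 | J4 14-16 | J5 16-18 | J2 18-20 | J3 20-22 | J4 22-24 | J5 24-26 | J2 26-28 | J3 28-30 | J4 30-32 | J5 32-34 | J2 34-36 | J3 36-38 | J4 38-40 | J5 40-42 | J2 42-44 | J3 44-46 | J4 46-48 | J5 48-50 | J2 50-51 | J3 51-55 |
Completion: J1=2  J2=51  J3=55  J4=48  J5=50
Finish order: J1 → J4 → J5 → J2 → J3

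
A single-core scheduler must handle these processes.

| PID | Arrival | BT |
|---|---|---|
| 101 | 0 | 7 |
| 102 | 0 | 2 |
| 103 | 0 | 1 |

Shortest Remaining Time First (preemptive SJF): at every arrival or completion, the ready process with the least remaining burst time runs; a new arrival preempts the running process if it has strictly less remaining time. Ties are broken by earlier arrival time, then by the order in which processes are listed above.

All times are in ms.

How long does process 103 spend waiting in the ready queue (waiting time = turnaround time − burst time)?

0

Gantt: | 103 0-1 | 102 1-3 | 101 3-10 |
Completion: 101=10  102=3  103=1
Turnaround (C−A): 101=10  102=3  103=1
Waiting(103) = turnaround − burst = 1 − 1 = 0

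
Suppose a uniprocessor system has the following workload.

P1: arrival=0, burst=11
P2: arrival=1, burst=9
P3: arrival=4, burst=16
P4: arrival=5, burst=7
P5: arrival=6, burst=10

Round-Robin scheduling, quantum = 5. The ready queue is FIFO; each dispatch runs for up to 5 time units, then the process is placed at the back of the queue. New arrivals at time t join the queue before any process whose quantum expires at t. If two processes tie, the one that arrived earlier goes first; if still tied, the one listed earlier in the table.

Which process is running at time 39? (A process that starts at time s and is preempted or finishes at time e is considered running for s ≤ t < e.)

Schedule: | P1 0-5 | P2 5-10 | P3 10-15 | P4 15-20 | P1 20-25 | P5 25-30 | P2 30-34 | P3 34-39 | P4 39-41 | P1 41-42 | P5 42-47 | P3 47-53 |
Completion: P1=42  P2=34  P3=53  P4=41  P5=47

P4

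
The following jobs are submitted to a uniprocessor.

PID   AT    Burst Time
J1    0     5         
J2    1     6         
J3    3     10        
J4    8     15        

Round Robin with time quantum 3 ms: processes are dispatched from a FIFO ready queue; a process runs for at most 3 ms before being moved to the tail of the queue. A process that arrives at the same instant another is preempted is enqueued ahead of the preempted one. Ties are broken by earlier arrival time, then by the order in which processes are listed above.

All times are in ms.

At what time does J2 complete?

14

Schedule: | J1 0-3 | J2 3-6 | J3 6-9 | J1 9-11 | J2 11-14 | J4 14-17 | J3 17-20 | J4 20-23 | J3 23-26 | J4 26-29 | J3 29-30 | J4 30-36 |
Completion: J1=11  J2=14  J3=30  J4=36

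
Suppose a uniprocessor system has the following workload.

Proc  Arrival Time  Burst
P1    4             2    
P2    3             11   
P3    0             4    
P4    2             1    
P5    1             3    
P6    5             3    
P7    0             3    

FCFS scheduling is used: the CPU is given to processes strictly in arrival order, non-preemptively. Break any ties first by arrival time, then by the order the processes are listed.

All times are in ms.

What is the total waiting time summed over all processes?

Schedule: | P3 0-4 | P7 4-7 | P5 7-10 | P4 10-11 | P2 11-22 | P1 22-24 | P6 24-27 |
Completion: P1=24  P2=22  P3=4  P4=11  P5=10  P6=27  P7=7
Turnaround (C−A): P1=20  P2=19  P3=4  P4=9  P5=9  P6=22  P7=7
Waiting = turnaround − burst: P1=18, P2=8, P3=0, P4=8, P5=6, P6=19, P7=4
Total waiting = 18 + 8 + 0 + 8 + 6 + 19 + 4 = 63

63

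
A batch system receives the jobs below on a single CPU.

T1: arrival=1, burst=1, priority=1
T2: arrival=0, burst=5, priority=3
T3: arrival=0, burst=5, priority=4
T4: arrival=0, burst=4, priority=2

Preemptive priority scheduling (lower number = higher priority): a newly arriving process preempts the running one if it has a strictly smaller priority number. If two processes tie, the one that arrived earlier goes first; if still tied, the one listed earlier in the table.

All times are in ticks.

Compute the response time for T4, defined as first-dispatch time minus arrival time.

0

Gantt: | T4 0-1 | T1 1-2 | T4 2-5 | T2 5-10 | T3 10-15 |
Completion: T1=2  T2=10  T3=15  T4=5
Turnaround (C−A): T1=1  T2=10  T3=15  T4=5
Response(T4) = first start − arrival = 0 − 0 = 0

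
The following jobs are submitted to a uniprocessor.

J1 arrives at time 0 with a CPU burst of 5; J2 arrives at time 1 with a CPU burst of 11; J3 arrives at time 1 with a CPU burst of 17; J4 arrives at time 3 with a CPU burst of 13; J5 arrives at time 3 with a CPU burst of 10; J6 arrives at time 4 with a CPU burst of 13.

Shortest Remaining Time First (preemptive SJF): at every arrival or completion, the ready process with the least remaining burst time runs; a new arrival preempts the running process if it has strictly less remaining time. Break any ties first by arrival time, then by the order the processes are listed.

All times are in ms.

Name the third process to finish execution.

J2

Timeline: | J1 0-5 | J5 5-15 | J2 15-26 | J4 26-39 | J6 39-52 | J3 52-69 |
Completion: J1=5  J2=26  J3=69  J4=39  J5=15  J6=52
Finish order: J1 → J5 → J2 → J4 → J6 → J3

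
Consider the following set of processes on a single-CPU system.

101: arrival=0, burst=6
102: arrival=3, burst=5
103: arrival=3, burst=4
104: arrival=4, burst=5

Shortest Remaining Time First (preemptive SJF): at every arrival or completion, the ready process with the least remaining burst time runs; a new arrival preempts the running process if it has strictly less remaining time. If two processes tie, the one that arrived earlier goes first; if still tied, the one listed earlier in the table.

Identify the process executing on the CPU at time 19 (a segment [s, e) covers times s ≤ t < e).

104

Timeline: | 101 0-6 | 103 6-10 | 102 10-15 | 104 15-20 |
Completion: 101=6  102=15  103=10  104=20
Turnaround (C−A): 101=6  102=12  103=7  104=16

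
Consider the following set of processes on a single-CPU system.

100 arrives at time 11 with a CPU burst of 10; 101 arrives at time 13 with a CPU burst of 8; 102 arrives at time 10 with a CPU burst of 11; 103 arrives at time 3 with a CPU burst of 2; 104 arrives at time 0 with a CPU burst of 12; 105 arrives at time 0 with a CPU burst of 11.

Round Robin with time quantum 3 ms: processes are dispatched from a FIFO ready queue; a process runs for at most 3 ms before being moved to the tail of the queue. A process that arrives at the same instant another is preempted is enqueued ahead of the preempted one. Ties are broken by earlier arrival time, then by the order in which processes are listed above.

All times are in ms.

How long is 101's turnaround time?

38

Timeline: | 104 0-3 | 105 3-6 | 103 6-8 | 104 8-11 | 105 11-14 | 102 14-17 | 100 17-20 | 104 20-23 | 101 23-26 | 105 26-29 | 102 29-32 | 100 32-35 | 104 35-38 | 101 38-41 | 105 41-43 | 102 43-46 | 100 46-49 | 101 49-51 | 102 51-53 | 100 53-54 |
Completion: 100=54  101=51  102=53  103=8  104=38  105=43
Turnaround(101) = completion − arrival = 51 − 13 = 38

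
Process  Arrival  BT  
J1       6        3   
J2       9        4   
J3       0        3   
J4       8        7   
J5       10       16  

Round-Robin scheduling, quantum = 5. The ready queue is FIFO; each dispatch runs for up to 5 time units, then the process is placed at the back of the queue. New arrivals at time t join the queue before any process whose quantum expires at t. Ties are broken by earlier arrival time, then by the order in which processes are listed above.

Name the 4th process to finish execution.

Timeline: | J3 0-3 | idle 3-6 | J1 6-9 | J4 9-14 | J2 14-18 | J5 18-23 | J4 23-25 | J5 25-36 |
Completion: J1=9  J2=18  J3=3  J4=25  J5=36
Finish order: J3 → J1 → J2 → J4 → J5

J4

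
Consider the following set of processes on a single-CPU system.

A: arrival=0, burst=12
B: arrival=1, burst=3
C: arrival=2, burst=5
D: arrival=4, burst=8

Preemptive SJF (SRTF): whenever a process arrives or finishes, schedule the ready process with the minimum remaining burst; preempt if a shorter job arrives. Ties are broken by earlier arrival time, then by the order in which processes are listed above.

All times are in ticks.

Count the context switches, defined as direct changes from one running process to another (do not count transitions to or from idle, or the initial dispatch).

4

Schedule: | A 0-1 | B 1-4 | C 4-9 | D 9-17 | A 17-28 |
Completion: A=28  B=4  C=9  D=17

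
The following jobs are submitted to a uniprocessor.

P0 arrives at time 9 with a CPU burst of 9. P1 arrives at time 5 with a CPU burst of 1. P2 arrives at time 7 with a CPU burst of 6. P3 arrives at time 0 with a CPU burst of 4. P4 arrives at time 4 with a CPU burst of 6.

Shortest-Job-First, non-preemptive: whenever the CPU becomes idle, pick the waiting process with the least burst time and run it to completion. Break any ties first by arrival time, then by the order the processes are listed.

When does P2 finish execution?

Timeline: | P3 0-4 | P4 4-10 | P1 10-11 | P2 11-17 | P0 17-26 |
Completion: P0=26  P1=11  P2=17  P3=4  P4=10

17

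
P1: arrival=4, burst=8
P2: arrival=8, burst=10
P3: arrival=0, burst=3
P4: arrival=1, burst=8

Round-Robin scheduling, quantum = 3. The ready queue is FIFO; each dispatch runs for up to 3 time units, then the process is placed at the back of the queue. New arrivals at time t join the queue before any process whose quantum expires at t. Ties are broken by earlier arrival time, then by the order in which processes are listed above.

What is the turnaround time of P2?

21

Timeline: | P3 0-3 | P4 3-6 | P1 6-9 | P4 9-12 | P2 12-15 | P1 15-18 | P4 18-20 | P2 20-23 | P1 23-25 | P2 25-29 |
Completion: P1=25  P2=29  P3=3  P4=20
Turnaround(P2) = completion − arrival = 29 − 8 = 21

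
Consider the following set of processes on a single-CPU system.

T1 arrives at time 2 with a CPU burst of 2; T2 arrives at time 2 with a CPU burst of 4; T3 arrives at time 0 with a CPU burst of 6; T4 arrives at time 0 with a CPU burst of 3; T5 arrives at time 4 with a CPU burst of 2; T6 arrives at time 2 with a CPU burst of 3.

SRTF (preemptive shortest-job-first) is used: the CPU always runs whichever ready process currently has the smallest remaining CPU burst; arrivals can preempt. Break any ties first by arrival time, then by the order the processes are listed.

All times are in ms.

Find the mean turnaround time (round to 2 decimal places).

8.17

Gantt: | T4 0-3 | T1 3-5 | T5 5-7 | T6 7-10 | T2 10-14 | T3 14-20 |
Completion: T1=5  T2=14  T3=20  T4=3  T5=7  T6=10
Turnaround times: T1=3, T2=12, T3=20, T4=3, T5=3, T6=8
Average turnaround = (3+12+20+3+3+8) / 6 = 49/6 = 8.17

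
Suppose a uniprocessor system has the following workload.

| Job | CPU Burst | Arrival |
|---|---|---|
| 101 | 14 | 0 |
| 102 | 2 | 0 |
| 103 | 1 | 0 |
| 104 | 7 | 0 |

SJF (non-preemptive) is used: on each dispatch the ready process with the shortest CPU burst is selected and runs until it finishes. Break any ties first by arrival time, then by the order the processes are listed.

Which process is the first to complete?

103

Gantt: | 103 0-1 | 102 1-3 | 104 3-10 | 101 10-24 |
Completion: 101=24  102=3  103=1  104=10
Finish order: 103 → 102 → 104 → 101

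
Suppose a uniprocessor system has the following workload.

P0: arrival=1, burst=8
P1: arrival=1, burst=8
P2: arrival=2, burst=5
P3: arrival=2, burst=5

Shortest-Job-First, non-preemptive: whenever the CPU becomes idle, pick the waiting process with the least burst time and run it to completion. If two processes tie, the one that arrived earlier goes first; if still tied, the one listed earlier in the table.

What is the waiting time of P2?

Schedule: | idle 0-1 | P0 1-9 | P2 9-14 | P3 14-19 | P1 19-27 |
Completion: P0=9  P1=27  P2=14  P3=19
Turnaround (C−A): P0=8  P1=26  P2=12  P3=17
Waiting(P2) = turnaround − burst = 12 − 5 = 7

7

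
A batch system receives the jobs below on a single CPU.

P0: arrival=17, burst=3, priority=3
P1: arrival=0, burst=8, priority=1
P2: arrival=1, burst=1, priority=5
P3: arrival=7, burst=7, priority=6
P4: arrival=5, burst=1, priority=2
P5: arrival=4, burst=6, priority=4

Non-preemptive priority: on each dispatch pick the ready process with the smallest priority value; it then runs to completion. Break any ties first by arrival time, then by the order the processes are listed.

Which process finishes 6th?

P0

Timeline: | P1 0-8 | P4 8-9 | P5 9-15 | P2 15-16 | P3 16-23 | P0 23-26 |
Completion: P0=26  P1=8  P2=16  P3=23  P4=9  P5=15
Turnaround (C−A): P0=9  P1=8  P2=15  P3=16  P4=4  P5=11
Finish order: P1 → P4 → P5 → P2 → P3 → P0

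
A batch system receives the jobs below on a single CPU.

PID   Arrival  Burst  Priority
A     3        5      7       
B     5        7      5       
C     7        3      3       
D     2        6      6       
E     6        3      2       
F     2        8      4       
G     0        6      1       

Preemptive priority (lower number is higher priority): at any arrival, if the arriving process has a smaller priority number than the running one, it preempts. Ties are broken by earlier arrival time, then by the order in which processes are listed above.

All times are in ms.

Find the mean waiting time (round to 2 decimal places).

Gantt: | G 0-6 | E 6-9 | C 9-12 | F 12-20 | B 20-27 | D 27-33 | A 33-38 |
Completion: A=38  B=27  C=12  D=33  E=9  F=20  G=6
Turnaround (C−A): A=35  B=22  C=5  D=31  E=3  F=18  G=6
Waiting times: A=30, B=15, C=2, D=25, E=0, F=10, G=0
Average waiting = (30+15+2+25+0+10+0) / 7 = 82/7 = 11.71

11.71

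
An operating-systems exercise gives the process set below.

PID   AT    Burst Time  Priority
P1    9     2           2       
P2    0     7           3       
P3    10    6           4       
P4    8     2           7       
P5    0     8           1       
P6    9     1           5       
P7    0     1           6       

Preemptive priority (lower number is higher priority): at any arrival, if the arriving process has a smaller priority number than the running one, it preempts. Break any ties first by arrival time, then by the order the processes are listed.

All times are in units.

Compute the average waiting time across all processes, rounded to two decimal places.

Timeline: | P5 0-8 | P2 8-9 | P1 9-11 | P2 11-17 | P3 17-23 | P6 23-24 | P7 24-25 | P4 25-27 |
Completion: P1=11  P2=17  P3=23  P4=27  P5=8  P6=24  P7=25
Turnaround (C−A): P1=2  P2=17  P3=13  P4=19  P5=8  P6=15  P7=25
Waiting times: P1=0, P2=10, P3=7, P4=17, P5=0, P6=14, P7=24
Average waiting = (0+10+7+17+0+14+24) / 7 = 72/7 = 10.29

10.29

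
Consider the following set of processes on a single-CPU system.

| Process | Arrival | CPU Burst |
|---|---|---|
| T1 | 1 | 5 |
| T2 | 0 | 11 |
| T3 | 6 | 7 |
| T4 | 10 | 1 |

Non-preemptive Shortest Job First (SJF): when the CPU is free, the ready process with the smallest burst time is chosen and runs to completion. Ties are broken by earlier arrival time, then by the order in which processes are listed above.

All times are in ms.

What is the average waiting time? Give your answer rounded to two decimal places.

5.75

Schedule: | T2 0-11 | T4 11-12 | T1 12-17 | T3 17-24 |
Completion: T1=17  T2=11  T3=24  T4=12
Turnaround (C−A): T1=16  T2=11  T3=18  T4=2
Waiting times: T1=11, T2=0, T3=11, T4=1
Average waiting = (11+0+11+1) / 4 = 23/4 = 5.75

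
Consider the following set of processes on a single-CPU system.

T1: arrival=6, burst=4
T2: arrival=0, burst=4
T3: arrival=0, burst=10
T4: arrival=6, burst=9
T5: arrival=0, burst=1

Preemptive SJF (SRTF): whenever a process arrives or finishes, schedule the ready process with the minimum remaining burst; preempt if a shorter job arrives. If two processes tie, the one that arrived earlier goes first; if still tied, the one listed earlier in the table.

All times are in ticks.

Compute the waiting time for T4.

Timeline: | T5 0-1 | T2 1-5 | T3 5-6 | T1 6-10 | T3 10-19 | T4 19-28 |
Completion: T1=10  T2=5  T3=19  T4=28  T5=1
Waiting(T4) = turnaround − burst = 22 − 9 = 13

13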